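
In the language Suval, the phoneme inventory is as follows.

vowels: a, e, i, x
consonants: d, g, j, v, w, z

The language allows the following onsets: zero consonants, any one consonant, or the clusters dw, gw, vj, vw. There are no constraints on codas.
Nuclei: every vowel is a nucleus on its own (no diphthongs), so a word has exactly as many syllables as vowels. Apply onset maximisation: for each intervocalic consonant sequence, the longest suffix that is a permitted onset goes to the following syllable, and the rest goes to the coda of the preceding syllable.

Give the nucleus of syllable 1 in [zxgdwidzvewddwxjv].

x

Nuclei (vowels): x, i, e, x → 4 syllables.
The first nucleus (vowel 1 from the left) is /x/.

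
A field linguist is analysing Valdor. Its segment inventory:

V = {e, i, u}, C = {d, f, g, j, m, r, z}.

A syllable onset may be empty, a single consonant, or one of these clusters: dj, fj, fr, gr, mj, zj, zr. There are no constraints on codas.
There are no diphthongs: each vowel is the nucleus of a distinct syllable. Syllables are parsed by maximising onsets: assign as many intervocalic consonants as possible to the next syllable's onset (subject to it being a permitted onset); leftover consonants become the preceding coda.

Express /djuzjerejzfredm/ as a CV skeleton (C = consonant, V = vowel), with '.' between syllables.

Nuclei (vowels): u, e, e, e → 4 syllables.
σ1/σ2 boundary: /zj/ — entire cluster is a permitted onset → onset /zj/, coda ∅.
σ2/σ3 boundary: just /r/ — single C goes to the following onset.
σ3/σ4 boundary: /jzfr/ — longest licit onset from the right is /fr/, leaving /jz/ as coda.
So the parse is dju.zje.rejz.fredm.
Mapping each syllable to C/V: /dju/ → CCV, /zje/ → CCV, /rejz/ → CVCC, /fredm/ → CCVCC.

CCV.CCV.CVCC.CCVCC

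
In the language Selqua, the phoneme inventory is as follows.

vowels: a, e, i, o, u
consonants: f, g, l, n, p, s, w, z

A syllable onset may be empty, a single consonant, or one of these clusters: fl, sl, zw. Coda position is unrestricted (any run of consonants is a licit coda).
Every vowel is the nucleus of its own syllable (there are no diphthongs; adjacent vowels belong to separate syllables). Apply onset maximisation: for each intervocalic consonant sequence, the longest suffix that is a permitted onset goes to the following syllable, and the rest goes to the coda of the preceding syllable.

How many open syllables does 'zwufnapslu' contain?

Nuclei (vowels): u, a, u → 3 syllables.
Between /u/ (V1) and /a/ (V2): /fn/; trying suffixes from longest down, /n/ is the first permitted one, so coda /f/ | onset /n/.
Between /a/ (V2) and /u/ (V3): /psl/ — longest licit onset from the right is /sl/, leaving /p/ as coda.
So the parse is zwuf.nap.slu.
Classifying each syllable: /zwuf/ (closed), /nap/ (closed), /slu/ (open).
Open syllables: 1.

1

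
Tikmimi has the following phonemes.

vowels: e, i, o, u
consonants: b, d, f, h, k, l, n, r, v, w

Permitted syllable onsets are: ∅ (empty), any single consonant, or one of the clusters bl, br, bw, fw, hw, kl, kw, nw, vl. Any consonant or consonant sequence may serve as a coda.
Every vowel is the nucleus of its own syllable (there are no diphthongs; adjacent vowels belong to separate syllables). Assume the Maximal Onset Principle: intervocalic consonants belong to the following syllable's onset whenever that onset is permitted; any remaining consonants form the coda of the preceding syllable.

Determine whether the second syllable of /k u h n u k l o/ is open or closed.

open

Nuclei (vowels): u, u, o → 3 syllables.
Between /u/ (V1) and /u/ (V2): /hn/; trying suffixes from longest down, /n/ is the first permitted one, so coda /h/ | onset /n/.
Between /u/ (V2) and /o/ (V3): /kl/ — entire cluster is a permitted onset → onset /kl/, coda ∅.
Result: kuh.nu.klo.
Syllable 2 is /nu/; it ends in its nucleus with no coda, so it is open.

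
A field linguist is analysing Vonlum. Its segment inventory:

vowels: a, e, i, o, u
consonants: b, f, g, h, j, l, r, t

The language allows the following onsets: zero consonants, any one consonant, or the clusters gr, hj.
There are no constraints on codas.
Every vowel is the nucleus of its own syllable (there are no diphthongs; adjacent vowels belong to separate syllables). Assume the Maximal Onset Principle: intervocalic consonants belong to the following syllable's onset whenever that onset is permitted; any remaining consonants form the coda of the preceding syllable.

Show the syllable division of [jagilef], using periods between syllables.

The vowels are a, i, e — 3 nuclei, so 3 syllables.
/a…i/ gap (V1→V2): /g/ → onset of the next syllable (single consonants are always licit onsets).
/i…e/ gap (V2→V3): /l/ → onset of the next syllable (single consonants are always licit onsets).

ja.gi.lef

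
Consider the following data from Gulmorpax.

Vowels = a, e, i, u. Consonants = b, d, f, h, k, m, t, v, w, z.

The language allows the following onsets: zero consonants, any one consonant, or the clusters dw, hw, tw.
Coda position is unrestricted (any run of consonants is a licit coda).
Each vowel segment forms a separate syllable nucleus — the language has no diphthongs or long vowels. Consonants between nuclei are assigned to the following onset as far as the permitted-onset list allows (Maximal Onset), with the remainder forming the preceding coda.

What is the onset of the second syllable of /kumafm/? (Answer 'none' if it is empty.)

m

The vowels are u, a — 2 nuclei, so 2 syllables.
σ1/σ2 boundary: just /m/ — single C goes to the following onset.
Syllabification: ku.mafm.
Syllable 2 is /mafm/: onset /m/, nucleus /a/, coda /fm/.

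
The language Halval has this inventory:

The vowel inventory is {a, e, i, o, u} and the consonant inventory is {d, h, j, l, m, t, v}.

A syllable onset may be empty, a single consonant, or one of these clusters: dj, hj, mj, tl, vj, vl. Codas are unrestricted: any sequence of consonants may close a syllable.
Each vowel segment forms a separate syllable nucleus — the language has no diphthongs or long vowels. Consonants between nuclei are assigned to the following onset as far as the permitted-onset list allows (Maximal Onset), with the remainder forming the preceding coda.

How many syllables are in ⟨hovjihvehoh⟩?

4

Vowels present: o, i, e, o; each is a nucleus, giving 4 syllables.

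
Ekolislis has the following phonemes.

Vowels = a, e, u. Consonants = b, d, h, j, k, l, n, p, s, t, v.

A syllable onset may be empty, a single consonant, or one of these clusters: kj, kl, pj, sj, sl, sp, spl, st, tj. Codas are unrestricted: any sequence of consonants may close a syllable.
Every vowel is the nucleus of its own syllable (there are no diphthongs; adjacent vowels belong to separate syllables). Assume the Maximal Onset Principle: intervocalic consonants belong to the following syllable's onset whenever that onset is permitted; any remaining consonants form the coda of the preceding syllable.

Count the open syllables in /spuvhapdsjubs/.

Nuclei (vowels): u, a, u → 3 syllables.
Between /u/ (V1) and /a/ (V2): /vh/; trying suffixes from longest down, /h/ is the first permitted one, so coda /v/ | onset /h/.
Between /a/ (V2) and /u/ (V3): cluster /pdsj/ — the longest permitted-onset suffix is /sj/; onset = /sj/, preceding coda = /pd/.
Syllabification: spuv.hapd.sjubs.
Classifying each syllable: /spuv/ (closed), /hapd/ (closed), /sjubs/ (closed).
Open syllables: 0.

0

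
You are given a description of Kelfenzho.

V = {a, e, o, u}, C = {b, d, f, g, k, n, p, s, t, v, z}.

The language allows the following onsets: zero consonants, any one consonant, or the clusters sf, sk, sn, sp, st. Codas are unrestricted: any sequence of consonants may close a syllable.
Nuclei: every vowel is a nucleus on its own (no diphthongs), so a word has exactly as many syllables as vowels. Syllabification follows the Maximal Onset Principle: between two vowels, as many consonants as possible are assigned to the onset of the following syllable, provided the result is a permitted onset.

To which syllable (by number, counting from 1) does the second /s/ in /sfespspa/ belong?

1

The vowels are e, a — 2 nuclei, so 2 syllables.
σ1/σ2 boundary: /spsp/; trying suffixes from longest down, /sp/ is the first permitted one, so coda /sp/ | onset /sp/.
Result: sfesp.spa.
The second /s/ is in the coda of syllable 1 (/sfesp/).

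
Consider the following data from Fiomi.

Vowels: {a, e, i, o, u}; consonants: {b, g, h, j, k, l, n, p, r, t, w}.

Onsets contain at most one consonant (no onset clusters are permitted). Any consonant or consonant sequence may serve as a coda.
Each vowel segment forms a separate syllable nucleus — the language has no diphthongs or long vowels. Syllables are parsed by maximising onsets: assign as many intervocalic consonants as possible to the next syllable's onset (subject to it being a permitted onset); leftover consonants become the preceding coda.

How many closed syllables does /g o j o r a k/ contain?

1

Nuclei (vowels): o, o, a → 3 syllables.
Between /o/ (V1) and /o/ (V2): just /j/ — single C goes to the following onset.
Between /o/ (V2) and /a/ (V3): /r/ is a single consonant, so it becomes the next onset.
Result: go.jo.rak.
Classifying each syllable: /go/ (open), /jo/ (open), /rak/ (closed).
Closed syllables: 1.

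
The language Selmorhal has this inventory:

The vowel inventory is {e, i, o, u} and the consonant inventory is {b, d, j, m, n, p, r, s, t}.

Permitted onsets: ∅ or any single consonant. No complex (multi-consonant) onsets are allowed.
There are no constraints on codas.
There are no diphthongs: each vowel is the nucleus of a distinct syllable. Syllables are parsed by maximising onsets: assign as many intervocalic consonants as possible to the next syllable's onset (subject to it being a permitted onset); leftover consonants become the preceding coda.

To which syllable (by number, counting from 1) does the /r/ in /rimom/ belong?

The vowels are i, o — 2 nuclei, so 2 syllables.
V1 /i/ – V2 /o/: just /m/ — single C goes to the following onset.
Putting it together: ri.mom.
The /r/ is in the onset of syllable 1 (/ri/).

1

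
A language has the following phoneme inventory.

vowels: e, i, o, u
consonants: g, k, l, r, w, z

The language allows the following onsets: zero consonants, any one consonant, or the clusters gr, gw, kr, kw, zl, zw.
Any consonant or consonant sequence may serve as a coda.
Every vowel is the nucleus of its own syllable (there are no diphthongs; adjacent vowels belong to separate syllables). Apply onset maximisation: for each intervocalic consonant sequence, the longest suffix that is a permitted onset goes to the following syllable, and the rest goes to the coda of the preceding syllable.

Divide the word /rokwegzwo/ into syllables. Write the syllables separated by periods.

ro.kweg.zwo

Nuclei (vowels): o, e, o → 3 syllables.
V1 /o/ – V2 /e/: /kw/ is a licit onset in full, so it all attaches to the next syllable.
V2 /e/ – V3 /o/: /gzw/ — longest licit onset from the right is /zw/, leaving /g/ as coda.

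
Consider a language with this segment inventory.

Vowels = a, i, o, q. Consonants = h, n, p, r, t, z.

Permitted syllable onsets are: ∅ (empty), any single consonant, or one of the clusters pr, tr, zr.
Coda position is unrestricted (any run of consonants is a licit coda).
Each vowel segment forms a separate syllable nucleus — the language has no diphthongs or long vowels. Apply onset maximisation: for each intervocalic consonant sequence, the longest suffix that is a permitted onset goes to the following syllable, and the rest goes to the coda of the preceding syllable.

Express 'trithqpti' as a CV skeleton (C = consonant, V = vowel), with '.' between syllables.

CCVC.CVC.CV

The vowels are i, q, i — 3 nuclei, so 3 syllables.
σ1/σ2 boundary: /th/ — longest licit onset from the right is /h/, leaving /t/ as coda.
σ2/σ3 boundary: /pt/ — longest licit onset from the right is /t/, leaving /p/ as coda.
Syllabification: trit.hqp.ti.
Mapping each syllable to C/V: /trit/ → CCVC, /hqp/ → CVC, /ti/ → CV.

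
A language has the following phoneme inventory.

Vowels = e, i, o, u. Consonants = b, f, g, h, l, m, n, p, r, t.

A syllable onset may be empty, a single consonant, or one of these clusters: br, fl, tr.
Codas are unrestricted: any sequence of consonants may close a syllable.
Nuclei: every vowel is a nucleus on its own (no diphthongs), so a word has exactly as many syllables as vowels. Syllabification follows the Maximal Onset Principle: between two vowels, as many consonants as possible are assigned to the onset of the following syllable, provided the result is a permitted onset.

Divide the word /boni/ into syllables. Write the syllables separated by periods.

bo.ni

Nuclei (vowels): o, i → 2 syllables.
Between /o/ (V1) and /i/ (V2): /n/ → onset of the next syllable (single consonants are always licit onsets).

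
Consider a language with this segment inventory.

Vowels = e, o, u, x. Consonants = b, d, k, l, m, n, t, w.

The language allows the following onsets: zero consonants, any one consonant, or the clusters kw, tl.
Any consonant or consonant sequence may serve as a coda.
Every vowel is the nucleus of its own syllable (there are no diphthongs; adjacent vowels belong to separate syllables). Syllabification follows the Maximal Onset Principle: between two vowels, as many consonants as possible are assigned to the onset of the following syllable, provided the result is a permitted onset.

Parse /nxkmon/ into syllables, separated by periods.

nxk.mon

Nuclei (vowels): x, o → 2 syllables.
/x…o/ gap (V1→V2): cluster /km/ — the longest permitted-onset suffix is /m/; onset = /m/, preceding coda = /k/.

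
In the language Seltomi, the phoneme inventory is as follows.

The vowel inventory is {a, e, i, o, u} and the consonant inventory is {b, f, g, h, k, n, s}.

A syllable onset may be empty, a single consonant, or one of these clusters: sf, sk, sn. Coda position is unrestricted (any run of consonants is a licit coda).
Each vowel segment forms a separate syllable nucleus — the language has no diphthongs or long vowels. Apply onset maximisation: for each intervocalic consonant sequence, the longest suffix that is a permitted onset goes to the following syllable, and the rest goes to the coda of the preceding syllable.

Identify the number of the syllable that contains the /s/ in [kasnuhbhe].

Vowels present: a, u, e; each is a nucleus, giving 3 syllables.
V1 /a/ – V2 /u/: cluster /sn/ — /sn/ is itself a permitted onset, so the whole cluster goes right; preceding coda = ∅.
V2 /u/ – V3 /e/: /hbh/ splits as /hb/ + /h/ (/h/ is the longest suffix that is a licit onset).
Putting it together: ka.snuhb.he.
The /s/ is in the onset of syllable 2 (/snuhb/).

2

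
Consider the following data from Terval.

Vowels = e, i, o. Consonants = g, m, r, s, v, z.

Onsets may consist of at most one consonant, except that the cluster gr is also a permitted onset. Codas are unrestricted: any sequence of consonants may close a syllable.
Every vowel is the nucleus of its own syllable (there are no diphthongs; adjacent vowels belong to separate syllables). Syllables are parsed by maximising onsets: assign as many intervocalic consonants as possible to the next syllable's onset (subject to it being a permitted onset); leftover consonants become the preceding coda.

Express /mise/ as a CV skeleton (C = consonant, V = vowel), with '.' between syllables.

The vowels are i, e — 2 nuclei, so 2 syllables.
/i…e/ gap (V1→V2): /s/ is a single consonant, so it becomes the next onset.
So the parse is mi.se.
Mapping each syllable to C/V: /mi/ → CV, /se/ → CV.

CV.CV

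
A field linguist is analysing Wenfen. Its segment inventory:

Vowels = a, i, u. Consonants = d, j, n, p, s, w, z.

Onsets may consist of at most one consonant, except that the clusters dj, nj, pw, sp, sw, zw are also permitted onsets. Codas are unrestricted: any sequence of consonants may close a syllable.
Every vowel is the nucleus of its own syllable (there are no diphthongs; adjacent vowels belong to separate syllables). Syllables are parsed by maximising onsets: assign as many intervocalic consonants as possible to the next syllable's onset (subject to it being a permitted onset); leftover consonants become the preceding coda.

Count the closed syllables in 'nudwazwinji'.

1

The vowels are u, a, i, i — 4 nuclei, so 4 syllables.
σ1/σ2 boundary: /dw/; trying suffixes from longest down, /w/ is the first permitted one, so coda /d/ | onset /w/.
σ2/σ3 boundary: /zw/ is a licit onset in full, so it all attaches to the next syllable.
σ3/σ4 boundary: /nj/ is a licit onset in full, so it all attaches to the next syllable.
Putting it together: nud.wa.zwi.nji.
Classifying each syllable: /nud/ (closed), /wa/ (open), /zwi/ (open), /nji/ (open).
Closed syllables: 1.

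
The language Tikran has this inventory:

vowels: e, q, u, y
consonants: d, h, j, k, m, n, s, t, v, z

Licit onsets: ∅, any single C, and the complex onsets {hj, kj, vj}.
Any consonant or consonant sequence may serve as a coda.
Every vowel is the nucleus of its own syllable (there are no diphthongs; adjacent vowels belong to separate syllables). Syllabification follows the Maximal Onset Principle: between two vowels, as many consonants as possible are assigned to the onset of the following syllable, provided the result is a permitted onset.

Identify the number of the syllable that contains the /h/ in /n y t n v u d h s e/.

2

The vowels are y, u, e — 3 nuclei, so 3 syllables.
/y…u/ gap (V1→V2): /tnv/ splits as /tn/ + /v/ (/v/ is the longest suffix that is a licit onset).
/u…e/ gap (V2→V3): cluster /dhs/ — the longest permitted-onset suffix is /s/; onset = /s/, preceding coda = /dh/.
So the parse is nytn.vudh.se.
The /h/ is in the coda of syllable 2 (/vudh/).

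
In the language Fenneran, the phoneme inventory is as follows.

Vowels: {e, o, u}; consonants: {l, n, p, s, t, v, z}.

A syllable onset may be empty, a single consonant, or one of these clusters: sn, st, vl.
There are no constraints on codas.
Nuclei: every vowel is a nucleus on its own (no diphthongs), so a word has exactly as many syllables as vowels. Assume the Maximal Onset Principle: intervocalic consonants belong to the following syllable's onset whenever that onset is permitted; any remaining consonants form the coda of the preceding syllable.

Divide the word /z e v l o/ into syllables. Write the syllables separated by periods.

ze.vlo

Vowels present: e, o; each is a nucleus, giving 2 syllables.
/e…o/ gap (V1→V2): cluster /vl/ — /vl/ is itself a permitted onset, so the whole cluster goes right; preceding coda = ∅.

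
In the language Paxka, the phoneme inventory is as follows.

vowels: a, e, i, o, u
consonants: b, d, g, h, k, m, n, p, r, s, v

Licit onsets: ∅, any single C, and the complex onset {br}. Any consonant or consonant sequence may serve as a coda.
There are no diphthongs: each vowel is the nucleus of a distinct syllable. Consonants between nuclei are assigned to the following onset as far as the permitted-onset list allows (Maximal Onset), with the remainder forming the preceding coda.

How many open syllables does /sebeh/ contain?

1

Vowels present: e, e; each is a nucleus, giving 2 syllables.
/e…e/ gap (V1→V2): just /b/ — single C goes to the following onset.
So the parse is se.beh.
Classifying each syllable: /se/ (open), /beh/ (closed).
Open syllables: 1.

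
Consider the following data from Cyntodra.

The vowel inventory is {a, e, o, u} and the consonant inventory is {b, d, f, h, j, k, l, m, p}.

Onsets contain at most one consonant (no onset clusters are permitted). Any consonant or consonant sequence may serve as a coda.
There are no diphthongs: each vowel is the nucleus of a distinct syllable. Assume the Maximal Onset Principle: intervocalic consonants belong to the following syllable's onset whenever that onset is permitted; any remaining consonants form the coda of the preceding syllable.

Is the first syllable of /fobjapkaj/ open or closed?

closed

Nuclei (vowels): o, a, a → 3 syllables.
V1 /o/ – V2 /a/: /bj/ splits as /b/ + /j/ (/j/ is the longest suffix that is a licit onset).
V2 /a/ – V3 /a/: /pk/; trying suffixes from longest down, /k/ is the first permitted one, so coda /p/ | onset /k/.
Syllabification: fob.jap.kaj.
Syllable 1 is /fob/ with coda /b/, so it is closed.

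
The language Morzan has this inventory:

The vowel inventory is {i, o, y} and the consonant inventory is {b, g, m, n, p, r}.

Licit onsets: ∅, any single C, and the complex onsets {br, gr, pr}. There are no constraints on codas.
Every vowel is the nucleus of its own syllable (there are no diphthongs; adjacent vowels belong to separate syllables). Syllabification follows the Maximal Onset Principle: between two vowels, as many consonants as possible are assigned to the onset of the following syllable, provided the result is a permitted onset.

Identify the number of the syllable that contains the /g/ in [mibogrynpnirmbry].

3

Vowels present: i, o, y, i, y; each is a nucleus, giving 5 syllables.
/i…o/ gap (V1→V2): just /b/ — single C goes to the following onset.
/o…y/ gap (V2→V3): /gr/ — entire cluster is a permitted onset → onset /gr/, coda ∅.
/y…i/ gap (V3→V4): cluster /npn/ — the longest permitted-onset suffix is /n/; onset = /n/, preceding coda = /np/.
/i…y/ gap (V4→V5): /rmbr/ — longest licit onset from the right is /br/, leaving /rm/ as coda.
Putting it together: mi.bo.grynp.nirm.bry.
The /g/ is in the onset of syllable 3 (/grynp/).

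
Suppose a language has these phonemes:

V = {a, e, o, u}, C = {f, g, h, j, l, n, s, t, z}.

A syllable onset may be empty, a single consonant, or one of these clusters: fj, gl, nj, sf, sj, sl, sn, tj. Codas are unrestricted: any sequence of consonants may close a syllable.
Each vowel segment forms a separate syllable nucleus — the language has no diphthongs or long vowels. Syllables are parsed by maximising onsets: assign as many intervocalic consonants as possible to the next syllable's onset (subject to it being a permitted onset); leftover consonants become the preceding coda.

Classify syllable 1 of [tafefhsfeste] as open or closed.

open

Vowels present: a, e, e, e; each is a nucleus, giving 4 syllables.
σ1/σ2 boundary: /f/ → onset of the next syllable (single consonants are always licit onsets).
σ2/σ3 boundary: cluster /fhsf/ — the longest permitted-onset suffix is /sf/; onset = /sf/, preceding coda = /fh/.
σ3/σ4 boundary: /st/; trying suffixes from longest down, /t/ is the first permitted one, so coda /s/ | onset /t/.
Result: ta.fefh.sfes.te.
Syllable 1 is /ta/; it ends in its nucleus with no coda, so it is open.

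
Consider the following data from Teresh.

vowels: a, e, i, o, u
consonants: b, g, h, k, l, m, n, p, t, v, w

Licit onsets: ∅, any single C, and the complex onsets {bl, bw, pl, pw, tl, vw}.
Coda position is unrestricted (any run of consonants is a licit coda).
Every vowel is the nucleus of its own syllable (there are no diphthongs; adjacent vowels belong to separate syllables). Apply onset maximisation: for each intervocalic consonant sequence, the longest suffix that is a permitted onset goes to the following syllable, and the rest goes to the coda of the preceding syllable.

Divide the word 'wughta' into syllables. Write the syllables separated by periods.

Nuclei (vowels): u, a → 2 syllables.
/u…a/ gap (V1→V2): cluster /ght/ — the longest permitted-onset suffix is /t/; onset = /t/, preceding coda = /gh/.

wugh.ta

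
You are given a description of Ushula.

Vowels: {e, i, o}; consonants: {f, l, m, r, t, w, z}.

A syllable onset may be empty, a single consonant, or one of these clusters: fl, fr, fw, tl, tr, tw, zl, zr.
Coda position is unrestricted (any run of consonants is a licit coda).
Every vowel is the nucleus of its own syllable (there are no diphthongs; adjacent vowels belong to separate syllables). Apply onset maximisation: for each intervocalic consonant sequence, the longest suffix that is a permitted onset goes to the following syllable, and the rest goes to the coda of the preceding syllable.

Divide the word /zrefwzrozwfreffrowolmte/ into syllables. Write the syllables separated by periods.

zrefw.zrozw.fref.fro.wolm.te

Vowels present: e, o, e, o, o, e; each is a nucleus, giving 6 syllables.
V1 /e/ – V2 /o/: /fwzr/; trying suffixes from longest down, /zr/ is the first permitted one, so coda /fw/ | onset /zr/.
V2 /o/ – V3 /e/: /zwfr/ splits as /zw/ + /fr/ (/fr/ is the longest suffix that is a licit onset).
V3 /e/ – V4 /o/: /ffr/; trying suffixes from longest down, /fr/ is the first permitted one, so coda /f/ | onset /fr/.
V4 /o/ – V5 /o/: just /w/ — single C goes to the following onset.
V5 /o/ – V6 /e/: /lmt/; trying suffixes from longest down, /t/ is the first permitted one, so coda /lm/ | onset /t/.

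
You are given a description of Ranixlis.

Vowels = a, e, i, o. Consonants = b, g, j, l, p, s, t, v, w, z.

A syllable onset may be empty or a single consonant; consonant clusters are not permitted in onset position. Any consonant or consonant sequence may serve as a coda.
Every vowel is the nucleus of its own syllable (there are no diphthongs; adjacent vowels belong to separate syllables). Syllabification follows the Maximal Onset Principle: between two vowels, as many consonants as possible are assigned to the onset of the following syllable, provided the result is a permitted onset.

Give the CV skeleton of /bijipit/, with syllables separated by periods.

CV.CV.CVC

The vowels are i, i, i — 3 nuclei, so 3 syllables.
Between /i/ (V1) and /i/ (V2): /j/ is a single consonant, so it becomes the next onset.
Between /i/ (V2) and /i/ (V3): /p/ is a single consonant, so it becomes the next onset.
Syllabification: bi.ji.pit.
Mapping each syllable to C/V: /bi/ → CV, /ji/ → CV, /pit/ → CVC.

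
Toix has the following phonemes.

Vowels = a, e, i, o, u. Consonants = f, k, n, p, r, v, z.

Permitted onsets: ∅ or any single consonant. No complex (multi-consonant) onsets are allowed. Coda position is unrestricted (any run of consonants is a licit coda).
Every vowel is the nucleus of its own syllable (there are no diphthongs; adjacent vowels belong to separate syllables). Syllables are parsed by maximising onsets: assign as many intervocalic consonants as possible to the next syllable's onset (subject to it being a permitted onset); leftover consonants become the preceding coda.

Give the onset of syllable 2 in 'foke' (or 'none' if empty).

k

The vowels are o, e — 2 nuclei, so 2 syllables.
σ1/σ2 boundary: /k/ → onset of the next syllable (single consonants are always licit onsets).
Syllabification: fo.ke.
Syllable 2 is /ke/: onset /k/, nucleus /e/, coda ∅.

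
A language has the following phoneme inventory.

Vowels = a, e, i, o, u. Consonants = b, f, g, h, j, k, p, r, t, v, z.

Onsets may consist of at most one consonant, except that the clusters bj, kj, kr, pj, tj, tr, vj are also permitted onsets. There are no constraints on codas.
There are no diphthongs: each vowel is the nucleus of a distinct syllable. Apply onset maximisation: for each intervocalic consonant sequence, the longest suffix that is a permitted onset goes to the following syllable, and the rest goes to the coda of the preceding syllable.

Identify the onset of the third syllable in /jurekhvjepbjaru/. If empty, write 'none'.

vj

Nuclei (vowels): u, e, e, a, u → 5 syllables.
σ1/σ2 boundary: /r/ is a single consonant, so it becomes the next onset.
σ2/σ3 boundary: /khvj/; trying suffixes from longest down, /vj/ is the first permitted one, so coda /kh/ | onset /vj/.
σ3/σ4 boundary: /pbj/ — longest licit onset from the right is /bj/, leaving /p/ as coda.
σ4/σ5 boundary: just /r/ — single C goes to the following onset.
Putting it together: ju.rekh.vjep.bja.ru.
Syllable 3 is /vjep/: onset /vj/, nucleus /e/, coda /p/.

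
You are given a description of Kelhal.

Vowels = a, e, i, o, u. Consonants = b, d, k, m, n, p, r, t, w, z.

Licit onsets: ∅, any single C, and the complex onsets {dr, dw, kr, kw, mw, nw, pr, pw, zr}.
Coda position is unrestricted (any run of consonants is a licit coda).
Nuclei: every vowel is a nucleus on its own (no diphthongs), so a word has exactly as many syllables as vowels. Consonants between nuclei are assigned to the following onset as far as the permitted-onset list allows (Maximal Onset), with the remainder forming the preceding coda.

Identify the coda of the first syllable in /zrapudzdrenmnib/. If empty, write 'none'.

none

Vowels present: a, u, e, i; each is a nucleus, giving 4 syllables.
σ1/σ2 boundary: just /p/ — single C goes to the following onset.
σ2/σ3 boundary: /dzdr/; trying suffixes from longest down, /dr/ is the first permitted one, so coda /dz/ | onset /dr/.
σ3/σ4 boundary: /nmn/ splits as /nm/ + /n/ (/n/ is the longest suffix that is a licit onset).
Result: zra.pudz.drenm.nib.
Syllable 1 is /zra/: onset /zr/, nucleus /a/, coda ∅.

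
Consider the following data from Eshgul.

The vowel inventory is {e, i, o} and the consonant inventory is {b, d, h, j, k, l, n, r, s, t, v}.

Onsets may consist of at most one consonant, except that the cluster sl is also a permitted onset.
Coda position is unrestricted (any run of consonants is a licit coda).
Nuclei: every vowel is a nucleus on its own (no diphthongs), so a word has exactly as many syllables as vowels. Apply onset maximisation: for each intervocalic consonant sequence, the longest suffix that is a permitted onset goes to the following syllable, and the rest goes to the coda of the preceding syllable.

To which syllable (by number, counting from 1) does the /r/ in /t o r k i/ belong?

1

The vowels are o, i — 2 nuclei, so 2 syllables.
σ1/σ2 boundary: /rk/; trying suffixes from longest down, /k/ is the first permitted one, so coda /r/ | onset /k/.
Syllabification: tor.ki.
The /r/ is in the coda of syllable 1 (/tor/).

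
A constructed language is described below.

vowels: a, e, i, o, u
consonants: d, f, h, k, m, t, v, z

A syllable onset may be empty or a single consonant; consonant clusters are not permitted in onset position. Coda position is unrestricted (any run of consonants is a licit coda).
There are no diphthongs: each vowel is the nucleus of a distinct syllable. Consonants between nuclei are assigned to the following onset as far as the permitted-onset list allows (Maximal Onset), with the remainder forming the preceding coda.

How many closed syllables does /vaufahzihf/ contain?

2

The vowels are a, u, a, i — 4 nuclei, so 4 syllables.
Between /a/ (V1) and /u/ (V2): no consonants, so the boundary falls immediately after /a/.
Between /u/ (V2) and /a/ (V3): /f/ → onset of the next syllable (single consonants are always licit onsets).
Between /a/ (V3) and /i/ (V4): cluster /hz/ — the longest permitted-onset suffix is /z/; onset = /z/, preceding coda = /h/.
Result: va.u.fah.zihf.
Classifying each syllable: /va/ (open), /u/ (open), /fah/ (closed), /zihf/ (closed).
Closed syllables: 2.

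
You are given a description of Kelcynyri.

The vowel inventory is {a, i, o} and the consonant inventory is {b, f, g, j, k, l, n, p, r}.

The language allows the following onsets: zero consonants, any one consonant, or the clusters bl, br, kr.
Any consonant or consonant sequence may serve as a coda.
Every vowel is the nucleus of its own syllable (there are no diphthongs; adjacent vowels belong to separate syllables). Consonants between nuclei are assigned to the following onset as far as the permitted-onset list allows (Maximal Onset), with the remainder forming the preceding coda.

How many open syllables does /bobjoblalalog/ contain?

Vowels present: o, o, a, a, o; each is a nucleus, giving 5 syllables.
/o…o/ gap (V1→V2): /bj/ — longest licit onset from the right is /j/, leaving /b/ as coda.
/o…a/ gap (V2→V3): cluster /bl/ — /bl/ is itself a permitted onset, so the whole cluster goes right; preceding coda = ∅.
/a…a/ gap (V3→V4): /l/ is a single consonant, so it becomes the next onset.
/a…o/ gap (V4→V5): /l/ is a single consonant, so it becomes the next onset.
Result: bob.jo.bla.la.log.
Classifying each syllable: /bob/ (closed), /jo/ (open), /bla/ (open), /la/ (open), /log/ (closed).
Open syllables: 3.

3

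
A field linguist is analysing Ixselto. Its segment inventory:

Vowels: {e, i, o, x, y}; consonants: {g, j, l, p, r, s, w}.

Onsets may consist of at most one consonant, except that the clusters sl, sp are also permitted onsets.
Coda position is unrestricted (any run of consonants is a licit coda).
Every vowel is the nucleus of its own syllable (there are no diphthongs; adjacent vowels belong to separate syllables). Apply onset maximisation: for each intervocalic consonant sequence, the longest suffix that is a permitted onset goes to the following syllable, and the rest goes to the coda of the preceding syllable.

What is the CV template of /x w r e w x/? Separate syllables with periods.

VC.CV.CV

The vowels are x, e, x — 3 nuclei, so 3 syllables.
V1 /x/ – V2 /e/: cluster /wr/ — the longest permitted-onset suffix is /r/; onset = /r/, preceding coda = /w/.
V2 /e/ – V3 /x/: /w/ is a single consonant, so it becomes the next onset.
Putting it together: xw.re.wx.
Mapping each syllable to C/V: /xw/ → VC, /re/ → CV, /wx/ → CV.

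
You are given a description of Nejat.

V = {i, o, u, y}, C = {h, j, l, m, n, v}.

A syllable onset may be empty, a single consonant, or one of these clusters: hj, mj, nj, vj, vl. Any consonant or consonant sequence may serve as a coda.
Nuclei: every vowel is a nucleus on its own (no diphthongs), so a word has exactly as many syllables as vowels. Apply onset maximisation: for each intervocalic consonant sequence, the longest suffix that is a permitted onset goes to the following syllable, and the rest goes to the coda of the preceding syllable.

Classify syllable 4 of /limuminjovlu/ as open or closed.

Vowels present: i, u, i, o, u; each is a nucleus, giving 5 syllables.
/i…u/ gap (V1→V2): /m/ is a single consonant, so it becomes the next onset.
/u…i/ gap (V2→V3): just /m/ — single C goes to the following onset.
/i…o/ gap (V3→V4): /nj/ is a licit onset in full, so it all attaches to the next syllable.
/o…u/ gap (V4→V5): cluster /vl/ — /vl/ is itself a permitted onset, so the whole cluster goes right; preceding coda = ∅.
Putting it together: li.mu.mi.njo.vlu.
Syllable 4 is /njo/; it ends in its nucleus with no coda, so it is open.

open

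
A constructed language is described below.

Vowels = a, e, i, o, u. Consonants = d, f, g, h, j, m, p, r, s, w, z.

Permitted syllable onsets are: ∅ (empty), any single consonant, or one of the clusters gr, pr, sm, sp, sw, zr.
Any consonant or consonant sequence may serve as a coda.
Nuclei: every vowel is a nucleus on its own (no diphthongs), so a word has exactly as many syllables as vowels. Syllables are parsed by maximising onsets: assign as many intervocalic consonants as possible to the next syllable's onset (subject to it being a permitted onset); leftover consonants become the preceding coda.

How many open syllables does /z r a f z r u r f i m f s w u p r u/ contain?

2

Nuclei (vowels): a, u, i, u, u → 5 syllables.
σ1/σ2 boundary: /fzr/ splits as /f/ + /zr/ (/zr/ is the longest suffix that is a licit onset).
σ2/σ3 boundary: /rf/; trying suffixes from longest down, /f/ is the first permitted one, so coda /r/ | onset /f/.
σ3/σ4 boundary: /mfsw/ splits as /mf/ + /sw/ (/sw/ is the longest suffix that is a licit onset).
σ4/σ5 boundary: /pr/ — entire cluster is a permitted onset → onset /pr/, coda ∅.
Result: zraf.zrur.fimf.swu.pru.
Classifying each syllable: /zraf/ (closed), /zrur/ (closed), /fimf/ (closed), /swu/ (open), /pru/ (open).
Open syllables: 2.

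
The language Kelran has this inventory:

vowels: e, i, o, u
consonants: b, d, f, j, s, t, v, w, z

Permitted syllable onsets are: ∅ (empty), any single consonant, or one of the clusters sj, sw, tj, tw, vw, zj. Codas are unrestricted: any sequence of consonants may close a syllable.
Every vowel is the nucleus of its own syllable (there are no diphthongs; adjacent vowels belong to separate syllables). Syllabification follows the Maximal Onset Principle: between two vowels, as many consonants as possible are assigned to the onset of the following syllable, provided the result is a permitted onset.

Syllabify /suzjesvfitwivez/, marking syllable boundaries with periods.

su.zjesv.fi.twi.vez

Vowels present: u, e, i, i, e; each is a nucleus, giving 5 syllables.
/u…e/ gap (V1→V2): /zj/ — entire cluster is a permitted onset → onset /zj/, coda ∅.
/e…i/ gap (V2→V3): /svf/; trying suffixes from longest down, /f/ is the first permitted one, so coda /sv/ | onset /f/.
/i…i/ gap (V3→V4): cluster /tw/ — /tw/ is itself a permitted onset, so the whole cluster goes right; preceding coda = ∅.
/i…e/ gap (V4→V5): /v/ → onset of the next syllable (single consonants are always licit onsets).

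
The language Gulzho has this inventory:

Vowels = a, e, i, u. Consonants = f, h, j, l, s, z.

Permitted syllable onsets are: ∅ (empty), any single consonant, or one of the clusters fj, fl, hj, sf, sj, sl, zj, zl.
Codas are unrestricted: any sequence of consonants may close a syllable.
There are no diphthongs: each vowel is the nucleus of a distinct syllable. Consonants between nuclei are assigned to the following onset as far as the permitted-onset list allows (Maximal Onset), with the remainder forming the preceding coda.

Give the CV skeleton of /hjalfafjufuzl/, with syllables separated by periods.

The vowels are a, a, u, u — 4 nuclei, so 4 syllables.
σ1/σ2 boundary: /lf/ splits as /l/ + /f/ (/f/ is the longest suffix that is a licit onset).
σ2/σ3 boundary: cluster /fj/ — /fj/ is itself a permitted onset, so the whole cluster goes right; preceding coda = ∅.
σ3/σ4 boundary: /f/ is a single consonant, so it becomes the next onset.
So the parse is hjal.fa.fju.fuzl.
Mapping each syllable to C/V: /hjal/ → CCVC, /fa/ → CV, /fju/ → CCV, /fuzl/ → CVCC.

CCVC.CV.CCV.CVCC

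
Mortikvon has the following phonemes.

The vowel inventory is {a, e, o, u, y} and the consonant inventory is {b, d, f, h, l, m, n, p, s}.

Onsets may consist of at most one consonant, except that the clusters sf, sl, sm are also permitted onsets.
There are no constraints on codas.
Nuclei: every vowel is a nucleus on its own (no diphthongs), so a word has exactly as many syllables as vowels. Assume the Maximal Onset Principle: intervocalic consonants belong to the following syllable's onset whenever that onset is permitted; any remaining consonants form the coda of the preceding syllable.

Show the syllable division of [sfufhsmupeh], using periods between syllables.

Vowels present: u, u, e; each is a nucleus, giving 3 syllables.
σ1/σ2 boundary: /fhsm/; trying suffixes from longest down, /sm/ is the first permitted one, so coda /fh/ | onset /sm/.
σ2/σ3 boundary: /p/ is a single consonant, so it becomes the next onset.

sfufh.smu.peh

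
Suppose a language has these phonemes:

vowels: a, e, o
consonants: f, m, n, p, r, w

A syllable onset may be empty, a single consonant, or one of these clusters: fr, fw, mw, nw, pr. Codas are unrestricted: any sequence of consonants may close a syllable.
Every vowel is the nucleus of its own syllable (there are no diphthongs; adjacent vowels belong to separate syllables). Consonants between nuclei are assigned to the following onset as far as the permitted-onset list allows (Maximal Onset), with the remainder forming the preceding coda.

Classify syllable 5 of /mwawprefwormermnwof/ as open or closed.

Nuclei (vowels): a, e, o, e, o → 5 syllables.
Between /a/ (V1) and /e/ (V2): /wpr/ splits as /w/ + /pr/ (/pr/ is the longest suffix that is a licit onset).
Between /e/ (V2) and /o/ (V3): /fw/ is a licit onset in full, so it all attaches to the next syllable.
Between /o/ (V3) and /e/ (V4): /rm/ — longest licit onset from the right is /m/, leaving /r/ as coda.
Between /e/ (V4) and /o/ (V5): /rmnw/ splits as /rm/ + /nw/ (/nw/ is the longest suffix that is a licit onset).
Putting it together: mwaw.pre.fwor.merm.nwof.
Syllable 5 is /nwof/ with coda /f/, so it is closed.

closed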